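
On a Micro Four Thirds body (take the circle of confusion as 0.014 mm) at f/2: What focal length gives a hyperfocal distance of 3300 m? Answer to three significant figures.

From H = f²/(N·c) + f, with f ≪ H: f ≈ √(H·N·c) = √(3300000 × 2 × 0.014) = √92400 ≈ 304.0 mm.
The +f correction barely moves this — solving exactly, f² + N·c·f − N·c·H = 0 ⇒ f = (−N·c + √((N·c)² + 4·N·c·H))/2 = (−0.028 + √369600)/2 ≈ 303.96 mm, so f ≈ 304 mm.

304 mm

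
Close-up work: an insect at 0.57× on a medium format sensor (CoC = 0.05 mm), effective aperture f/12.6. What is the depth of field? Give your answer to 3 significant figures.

3.88 mm

At magnification m, DoF ≈ 2·N_eff·c/m² = 2 × 12.6 × 0.05 / 0.57² = 1.26 / 0.3249 ≈ 3.88 mm.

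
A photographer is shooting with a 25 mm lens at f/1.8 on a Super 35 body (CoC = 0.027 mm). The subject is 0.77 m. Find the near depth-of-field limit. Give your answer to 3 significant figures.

0.728 m

Hyperfocal distance H = f²/(N·c) + f = 25²/(1.8 × 0.027) + 25 = 625/0.0486 + 25 ≈ 12885.1 mm ≈ 12.89 m.
Near limit Dn = s·(H − f)/(H + s − 2f) = 770 × (12885.1 − 25) / (12885.1 + 770 − 2 × 25) = 770 × 12860.1 / 13605.1 ≈ 727.84 mm ≈ 0.728 m.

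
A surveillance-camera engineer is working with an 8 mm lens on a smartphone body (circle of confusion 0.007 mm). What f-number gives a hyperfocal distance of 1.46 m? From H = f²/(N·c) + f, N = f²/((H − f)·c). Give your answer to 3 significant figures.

Rearrange H = f²/(N·c) + f for N: N = f² / ((H − f)·c).
N = 8² / ((1460 − 8) × 0.007) = 64 / 10.16 ≈ 6.30.

f/6.30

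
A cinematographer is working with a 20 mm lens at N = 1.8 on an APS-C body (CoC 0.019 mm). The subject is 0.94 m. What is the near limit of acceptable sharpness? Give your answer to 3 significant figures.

Hyperfocal distance H = f²/(N·c) + f = 20²/(1.8 × 0.019) + 20 = 400/0.0342 + 20 ≈ 11715.9 mm ≈ 11.72 m.
Near limit Dn = s·(H − f)/(H + s − 2f) = 940 × (11715.9 − 20) / (11715.9 + 940 − 2 × 20) = 940 × 11695.9 / 12615.9 ≈ 871.45 mm ≈ 0.871 m.

0.871 m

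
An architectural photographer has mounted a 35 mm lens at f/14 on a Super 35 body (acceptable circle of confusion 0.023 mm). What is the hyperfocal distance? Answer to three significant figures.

Hyperfocal distance H = f²/(N·c) + f = 35²/(14 × 0.023) + 35 = 1225/0.322 + 35 ≈ 3839.3 mm ≈ 3.84 m.

3.84 m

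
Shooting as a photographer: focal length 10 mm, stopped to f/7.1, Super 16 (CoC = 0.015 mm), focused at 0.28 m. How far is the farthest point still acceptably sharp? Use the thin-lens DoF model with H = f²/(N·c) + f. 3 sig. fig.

393 mm

Hyperfocal distance H = f²/(N·c) + f = 10²/(7.1 × 0.015) + 10 = 100/0.1065 + 10 ≈ 949.0 mm ≈ 0.949 m.
Far limit Df = s·(H − f)/(H − s) = 280 × (949.0 − 10) / (949.0 − 280) = 280 × 939.0 / 669.0 ≈ 393.01 mm.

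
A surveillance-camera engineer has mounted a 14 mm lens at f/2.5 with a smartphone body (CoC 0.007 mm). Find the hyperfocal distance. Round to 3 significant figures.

Hyperfocal distance H = f²/(N·c) + f = 14²/(2.5 × 0.007) + 14 = 196/0.0175 + 14 ≈ 11214.0 mm ≈ 11.2 m.

11.2 m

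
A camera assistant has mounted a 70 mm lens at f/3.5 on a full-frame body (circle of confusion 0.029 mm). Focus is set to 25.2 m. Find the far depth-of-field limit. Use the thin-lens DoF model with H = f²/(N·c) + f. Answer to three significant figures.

Hyperfocal distance H = f²/(N·c) + f = 70²/(3.5 × 0.029) + 70 = 4900/0.1015 + 70 ≈ 48345.9 mm ≈ 48.35 m.
Far limit Df = s·(H − f)/(H − s) = 25200 × (48345.9 − 70) / (48345.9 − 25200) = 25200 × 48275.9 / 23145.9 ≈ 52560 mm ≈ 52.6 m.

52.6 m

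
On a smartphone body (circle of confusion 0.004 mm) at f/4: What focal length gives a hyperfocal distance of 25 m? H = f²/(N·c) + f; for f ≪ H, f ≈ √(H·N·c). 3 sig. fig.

From H = f²/(N·c) + f, with f ≪ H: f ≈ √(H·N·c) = √(25000 × 4 × 0.004) = √400.00 ≈ 20.00 mm.
The +f correction barely moves this — solving exactly, f² + N·c·f − N·c·H = 0 ⇒ f = (−N·c + √((N·c)² + 4·N·c·H))/2 = (−0.016 + √1600.0)/2 ≈ 19.992 mm, so f ≈ 20.0 mm.

20.0 mm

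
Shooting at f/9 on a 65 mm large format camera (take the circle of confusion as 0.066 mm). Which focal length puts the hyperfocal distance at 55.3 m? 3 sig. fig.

From H = f²/(N·c) + f, with f ≪ H: f ≈ √(H·N·c) = √(55300 × 9 × 0.066) = √32848 ≈ 181.2 mm.
The +f correction barely moves this — solving exactly, f² + N·c·f − N·c·H = 0 ⇒ f = (−N·c + √((N·c)² + 4·N·c·H))/2 = (−0.594 + √131393)/2 ≈ 180.94 mm, so f ≈ 181 mm.

181 mm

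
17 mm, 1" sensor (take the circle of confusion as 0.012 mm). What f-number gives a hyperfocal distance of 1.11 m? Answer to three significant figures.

Rearrange H = f²/(N·c) + f for N: N = f² / ((H − f)·c).
N = 17² / ((1110 − 17) × 0.012) = 289 / 13.12 ≈ 22.

f/22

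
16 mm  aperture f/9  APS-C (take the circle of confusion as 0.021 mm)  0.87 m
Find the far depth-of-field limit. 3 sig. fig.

Hyperfocal distance H = f²/(N·c) + f = 16²/(9 × 0.021) + 16 = 256/0.189 + 16 ≈ 1370.5 mm ≈ 1.370 m.
Far limit Df = s·(H − f)/(H − s) = 870 × (1370.5 − 16) / (1370.5 − 870) = 870 × 1354.5 / 500.5 ≈ 2354.5 mm ≈ 2.35 m.

2.35 m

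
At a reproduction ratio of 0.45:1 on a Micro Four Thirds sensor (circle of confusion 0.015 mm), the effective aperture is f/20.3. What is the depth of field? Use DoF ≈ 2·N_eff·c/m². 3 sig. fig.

3.01 mm

At magnification m, DoF ≈ 2·N_eff·c/m² = 2 × 20.3 × 0.015 / 0.45² = 0.609 / 0.2025 ≈ 3.01 mm.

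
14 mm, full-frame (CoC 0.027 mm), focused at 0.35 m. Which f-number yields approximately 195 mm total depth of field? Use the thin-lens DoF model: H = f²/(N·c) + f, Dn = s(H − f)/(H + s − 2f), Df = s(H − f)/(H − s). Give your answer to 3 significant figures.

Write h = H − f = f²/(N·c). The thin-lens limits are Dn = s·h/(h + (s−f)) and Df = s·h/(h − (s−f)), so DoF = Df − Dn = 2·s·(s−f)·h / (h² − (s−f)²).
That is a quadratic in h: DoF·h² − 2·s·(s−f)·h − DoF·(s−f)² = 0 ⇒ h = (s−f)·(s + √(s² + DoF²)) / DoF = 336 × (350 + √(350² + 195²)) / 195 = 336 × (350 + 400.656) / 195 ≈ 1293.4 mm.
Then N = f²/(c·h) = 14² / (0.027 × 1293.4) = 196 / 34.923 ≈ 5.61.

f/5.61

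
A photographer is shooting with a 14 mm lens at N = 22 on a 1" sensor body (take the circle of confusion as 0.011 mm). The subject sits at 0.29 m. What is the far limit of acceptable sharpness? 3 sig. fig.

Hyperfocal distance H = f²/(N·c) + f = 14²/(22 × 0.011) + 14 = 196/0.242 + 14 ≈ 823.9 mm ≈ 0.824 m.
Far limit Df = s·(H − f)/(H − s) = 290 × (823.9 − 14) / (823.9 − 290) = 290 × 809.9 / 533.9 ≈ 439.91 mm.

440 mm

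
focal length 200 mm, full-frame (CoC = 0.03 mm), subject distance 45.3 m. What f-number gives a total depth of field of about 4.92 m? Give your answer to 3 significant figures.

Write h = H − f = f²/(N·c). The thin-lens limits are Dn = s·h/(h + (s−f)) and Df = s·h/(h − (s−f)), so DoF = Df − Dn = 2·s·(s−f)·h / (h² − (s−f)²).
That is a quadratic in h: DoF·h² − 2·s·(s−f)·h − DoF·(s−f)² = 0 ⇒ h = (s−f)·(s + √(s² + DoF²)) / DoF = 45100 × (45300 + √(45300² + 4920²)) / 4920 = 45100 × (45300 + 45566.4) / 4920 ≈ 832942 mm.
Then N = f²/(c·h) = 200² / (0.03 × 832942) = 40000 / 24988 ≈ 1.60.

f/1.60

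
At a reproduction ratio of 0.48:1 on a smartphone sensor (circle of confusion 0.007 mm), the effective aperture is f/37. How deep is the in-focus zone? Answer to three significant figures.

At magnification m, DoF ≈ 2·N_eff·c/m² = 2 × 37 × 0.007 / 0.48² = 0.518 / 0.2304 ≈ 2.25 mm.

2.25 mm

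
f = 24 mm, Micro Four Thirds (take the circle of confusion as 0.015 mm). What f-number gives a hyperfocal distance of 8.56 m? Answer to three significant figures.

f/4.50

Rearrange H = f²/(N·c) + f for N: N = f² / ((H − f)·c).
N = 24² / ((8560 − 24) × 0.015) = 576 / 128.0 ≈ 4.50.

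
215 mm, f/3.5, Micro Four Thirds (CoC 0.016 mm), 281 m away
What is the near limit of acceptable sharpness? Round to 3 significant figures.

Hyperfocal distance H = f²/(N·c) + f = 215²/(3.5 × 0.016) + 215 = 46225/0.056 + 215 ≈ 825661.4 mm ≈ 825.7 m.
Near limit Dn = s·(H − f)/(H + s − 2f) = 281000 × (825661.4 − 215) / (825661.4 + 281000 − 2 × 215) = 281000 × 825446.4 / 1106231.4 ≈ 209676 mm ≈ 210 m.

210 m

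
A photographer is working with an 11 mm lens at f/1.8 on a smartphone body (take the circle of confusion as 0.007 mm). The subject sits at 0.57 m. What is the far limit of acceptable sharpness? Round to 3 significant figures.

Hyperfocal distance H = f²/(N·c) + f = 11²/(1.8 × 0.007) + 11 = 121/0.0126 + 11 ≈ 9614.2 mm ≈ 9.614 m.
Far limit Df = s·(H − f)/(H − s) = 570 × (9614.2 − 11) / (9614.2 − 570) = 570 × 9603.2 / 9044.2 ≈ 605.23 mm ≈ 0.605 m.

0.605 m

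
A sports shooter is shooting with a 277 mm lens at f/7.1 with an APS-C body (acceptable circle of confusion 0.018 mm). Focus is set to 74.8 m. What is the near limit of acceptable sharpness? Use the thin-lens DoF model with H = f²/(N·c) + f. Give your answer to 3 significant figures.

Hyperfocal distance H = f²/(N·c) + f = 277²/(7.1 × 0.018) + 277 = 76729/0.1278 + 277 ≈ 600660.4 mm ≈ 600.7 m.
Near limit Dn = s·(H − f)/(H + s − 2f) = 74800 × (600660.4 − 277) / (600660.4 + 74800 − 2 × 277) = 74800 × 600383.4 / 674906.4 ≈ 66541 mm ≈ 66.5 m.

66.5 m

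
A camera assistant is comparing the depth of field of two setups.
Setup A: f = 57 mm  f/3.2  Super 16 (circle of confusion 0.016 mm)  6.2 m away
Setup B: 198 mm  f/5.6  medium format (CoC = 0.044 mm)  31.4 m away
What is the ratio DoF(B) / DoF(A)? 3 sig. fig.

10.6

Setup A: H = 57²/(3.2×0.016) + 57 ≈ 63514.0 mm; DoF = Df − Dn = 6864.5 − 5652.8 ≈ 1211.7 mm.
Setup B: H = 198²/(5.6×0.044) + 198 ≈ 159305.1 mm; DoF = Df − Dn = 39060 − 26252 ≈ 12808 mm.
Ratio = 12808 / 1211.7 ≈ 10.6.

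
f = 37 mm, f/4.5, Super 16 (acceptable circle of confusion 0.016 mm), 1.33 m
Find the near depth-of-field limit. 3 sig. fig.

1.25 m

Hyperfocal distance H = f²/(N·c) + f = 37²/(4.5 × 0.016) + 37 = 1369/0.072 + 37 ≈ 19050.9 mm ≈ 19.05 m.
Near limit Dn = s·(H − f)/(H + s − 2f) = 1330 × (19050.9 − 37) / (19050.9 + 1330 − 2 × 37) = 1330 × 19013.9 / 20306.9 ≈ 1245.3 mm ≈ 1.25 m.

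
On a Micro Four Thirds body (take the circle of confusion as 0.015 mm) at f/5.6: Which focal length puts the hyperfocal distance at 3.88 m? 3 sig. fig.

From H = f²/(N·c) + f, with f ≪ H: f ≈ √(H·N·c) = √(3880 × 5.6 × 0.015) = √325.92 ≈ 18.05 mm.
Exact: f² + N·c·f − N·c·H = 0 ⇒ f = (−N·c + √((N·c)² + 4·N·c·H))/2 = (−0.084 + √1303.7)/2 ≈ 18.011 mm ≈ 18.0 mm.

18.0 mm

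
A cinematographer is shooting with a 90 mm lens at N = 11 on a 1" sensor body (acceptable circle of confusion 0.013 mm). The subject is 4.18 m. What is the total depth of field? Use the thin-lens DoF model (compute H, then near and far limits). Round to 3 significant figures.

Hyperfocal distance H = f²/(N·c) + f = 90²/(11 × 0.013) + 90 = 8100/0.143 + 90 ≈ 56733.4 mm ≈ 56.73 m.
Near limit Dn = s·(H − f)/(H + s − 2f) = 4180 × (56733.4 − 90) / (56733.4 + 4180 − 2 × 90) = 4180 × 56643.4 / 60733.4 ≈ 3898.50 mm.
Far limit Df = s·(H − f)/(H − s) = 4180 × (56733.4 − 90) / (56733.4 − 4180) = 4180 × 56643.4 / 52553.4 ≈ 4505.31 mm.
Depth of field = Df − Dn = 4505.31 − 3898.50 ≈ 606.81 mm ≈ 0.607 m.

0.607 m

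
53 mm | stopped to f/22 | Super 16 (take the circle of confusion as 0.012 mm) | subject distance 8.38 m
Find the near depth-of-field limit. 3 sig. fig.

4.70 m

Hyperfocal distance H = f²/(N·c) + f = 53²/(22 × 0.012) + 53 = 2809/0.264 + 53 ≈ 10693.2 mm ≈ 10.69 m.
Near limit Dn = s·(H − f)/(H + s − 2f) = 8380 × (10693.2 − 53) / (10693.2 + 8380 − 2 × 53) = 8380 × 10640.2 / 18967.2 ≈ 4701.0 mm ≈ 4.70 m.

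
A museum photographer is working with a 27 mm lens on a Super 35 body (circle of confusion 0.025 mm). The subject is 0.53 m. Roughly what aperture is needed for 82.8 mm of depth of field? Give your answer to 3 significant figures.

f/4.50

Write h = H − f = f²/(N·c). The thin-lens limits are Dn = s·h/(h + (s−f)) and Df = s·h/(h − (s−f)), so DoF = Df − Dn = 2·s·(s−f)·h / (h² − (s−f)²).
That is a quadratic in h: DoF·h² − 2·s·(s−f)·h − DoF·(s−f)² = 0 ⇒ h = (s−f)·(s + √(s² + DoF²)) / DoF = 503 × (530 + √(530² + 82.8²)) / 82.8 = 503 × (530 + 536.429) / 82.8 ≈ 6478.4 mm.
Then N = f²/(c·h) = 27² / (0.025 × 6478.4) = 729 / 161.96 ≈ 4.50.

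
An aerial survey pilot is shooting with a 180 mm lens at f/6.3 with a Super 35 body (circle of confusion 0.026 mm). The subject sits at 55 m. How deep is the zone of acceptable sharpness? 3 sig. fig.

33.0 m

Hyperfocal distance H = f²/(N·c) + f = 180²/(6.3 × 0.026) + 180 = 32400/0.1638 + 180 ≈ 197982.2 mm ≈ 198.0 m.
Near limit Dn = s·(H − f)/(H + s − 2f) = 55000 × (197982.2 − 180) / (197982.2 + 55000 − 2 × 180) = 55000 × 197802.2 / 252622.2 ≈ 43065 mm.
Far limit Df = s·(H − f)/(H − s) = 55000 × (197982.2 − 180) / (197982.2 − 55000) = 55000 × 197802.2 / 142982.2 ≈ 76087 mm.
Depth of field = Df − Dn = 76087 − 43065 ≈ 33022 mm ≈ 33.0 m.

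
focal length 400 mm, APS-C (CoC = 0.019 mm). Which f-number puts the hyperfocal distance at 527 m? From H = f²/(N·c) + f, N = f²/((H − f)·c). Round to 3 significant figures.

Rearrange H = f²/(N·c) + f for N: N = f² / ((H − f)·c).
N = 400² / ((527000 − 400) × 0.019) = 160000 / 10005 ≈ 16.

f/16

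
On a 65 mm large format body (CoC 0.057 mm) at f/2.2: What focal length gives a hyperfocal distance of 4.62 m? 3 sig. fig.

24.0 mm

From H = f²/(N·c) + f, with f ≪ H: f ≈ √(H·N·c) = √(4620 × 2.2 × 0.057) = √579.35 ≈ 24.07 mm.
Exact: f² + N·c·f − N·c·H = 0 ⇒ f = (−N·c + √((N·c)² + 4·N·c·H))/2 = (−0.1254 + √2317.4)/2 ≈ 24.007 mm ≈ 24.0 mm.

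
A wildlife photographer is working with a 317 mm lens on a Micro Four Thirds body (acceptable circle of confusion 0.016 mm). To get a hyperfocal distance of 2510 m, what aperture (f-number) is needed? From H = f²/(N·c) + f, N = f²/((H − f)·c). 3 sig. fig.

f/2.50

Rearrange H = f²/(N·c) + f for N: N = f² / ((H − f)·c).
N = 317² / ((2510000 − 317) × 0.016) = 100489 / 40155 ≈ 2.50.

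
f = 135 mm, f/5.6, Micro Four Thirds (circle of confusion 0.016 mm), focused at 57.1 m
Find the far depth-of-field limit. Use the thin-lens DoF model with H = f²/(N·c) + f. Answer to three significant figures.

Hyperfocal distance H = f²/(N·c) + f = 135²/(5.6 × 0.016) + 135 = 18225/0.0896 + 135 ≈ 203539.0 mm ≈ 203.5 m.
Far limit Df = s·(H − f)/(H − s) = 57100 × (203539.0 − 135) / (203539.0 − 57100) = 57100 × 203404.0 / 146439.0 ≈ 79312 mm ≈ 79.3 m.

79.3 m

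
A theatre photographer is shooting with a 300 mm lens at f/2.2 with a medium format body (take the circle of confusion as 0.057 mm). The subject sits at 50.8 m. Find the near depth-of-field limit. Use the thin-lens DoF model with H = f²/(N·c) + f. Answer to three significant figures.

Hyperfocal distance H = f²/(N·c) + f = 300²/(2.2 × 0.057) + 300 = 90000/0.1254 + 300 ≈ 718003.3 mm ≈ 718.0 m.
Near limit Dn = s·(H − f)/(H + s − 2f) = 50800 × (718003.3 − 300) / (718003.3 + 50800 − 2 × 300) = 50800 × 717703.3 / 768203.3 ≈ 47461 mm ≈ 47.5 m.

47.5 m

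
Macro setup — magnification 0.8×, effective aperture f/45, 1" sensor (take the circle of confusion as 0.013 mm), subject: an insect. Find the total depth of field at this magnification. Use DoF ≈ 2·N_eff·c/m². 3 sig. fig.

At magnification m, DoF ≈ 2·N_eff·c/m² = 2 × 45 × 0.013 / 0.8² = 1.17 / 0.64 ≈ 1.83 mm.

1.83 mm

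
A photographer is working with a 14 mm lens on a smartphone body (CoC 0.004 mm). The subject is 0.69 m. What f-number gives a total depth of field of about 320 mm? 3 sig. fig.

f/16

Write h = H − f = f²/(N·c). The thin-lens limits are Dn = s·h/(h + (s−f)) and Df = s·h/(h − (s−f)), so DoF = Df − Dn = 2·s·(s−f)·h / (h² − (s−f)²).
That is a quadratic in h: DoF·h² − 2·s·(s−f)·h − DoF·(s−f)² = 0 ⇒ h = (s−f)·(s + √(s² + DoF²)) / DoF = 676 × (690 + √(690² + 320²)) / 320 = 676 × (690 + 760.592) / 320 ≈ 3064.4 mm.
Then N = f²/(c·h) = 14² / (0.004 × 3064.4) = 196 / 12.258 ≈ 16.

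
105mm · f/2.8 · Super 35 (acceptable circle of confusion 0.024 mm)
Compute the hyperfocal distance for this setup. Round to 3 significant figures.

164 m

Hyperfocal distance H = f²/(N·c) + f = 105²/(2.8 × 0.024) + 105 = 11025/0.0672 + 105 ≈ 164167.5 mm ≈ 164 m.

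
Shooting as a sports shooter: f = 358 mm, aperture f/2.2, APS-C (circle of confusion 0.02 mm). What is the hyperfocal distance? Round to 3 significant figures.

Hyperfocal distance H = f²/(N·c) + f = 358²/(2.2 × 0.02) + 358 = 128164/0.044 + 358 ≈ 2913176.2 mm ≈ 2910 m.

2910 m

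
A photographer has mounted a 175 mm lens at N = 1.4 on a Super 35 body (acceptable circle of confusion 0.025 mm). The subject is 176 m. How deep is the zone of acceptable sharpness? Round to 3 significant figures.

73.7 m

Hyperfocal distance H = f²/(N·c) + f = 175²/(1.4 × 0.025) + 175 = 30625/0.035 + 175 ≈ 875175.0 mm ≈ 875.2 m.
Near limit Dn = s·(H − f)/(H + s − 2f) = 176000 × (875175.0 − 175) / (875175.0 + 176000 − 2 × 175) = 176000 × 875000.0 / 1050825.0 ≈ 146552 mm.
Far limit Df = s·(H − f)/(H − s) = 176000 × (875175.0 − 175) / (875175.0 − 176000) = 176000 × 875000.0 / 699175.0 ≈ 220260 mm.
Depth of field = Df − Dn = 220260 − 146552 ≈ 73708 mm ≈ 73.7 m.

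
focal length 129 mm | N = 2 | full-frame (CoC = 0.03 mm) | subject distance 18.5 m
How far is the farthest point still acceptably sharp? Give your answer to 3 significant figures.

19.8 m

Hyperfocal distance H = f²/(N·c) + f = 129²/(2 × 0.03) + 129 = 16641/0.06 + 129 ≈ 277479.0 mm ≈ 277.5 m.
Far limit Df = s·(H − f)/(H − s) = 18500 × (277479.0 − 129) / (277479.0 − 18500) = 18500 × 277350.0 / 258979.0 ≈ 19812 mm ≈ 19.8 m.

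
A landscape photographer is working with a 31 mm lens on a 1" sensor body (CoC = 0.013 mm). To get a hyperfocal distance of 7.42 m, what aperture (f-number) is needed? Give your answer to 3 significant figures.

Rearrange H = f²/(N·c) + f for N: N = f² / ((H − f)·c).
N = 31² / ((7420 − 31) × 0.013) = 961 / 96.06 ≈ 10.

f/10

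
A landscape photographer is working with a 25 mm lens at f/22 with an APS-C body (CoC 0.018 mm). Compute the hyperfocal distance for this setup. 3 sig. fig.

1.60 m

Hyperfocal distance H = f²/(N·c) + f = 25²/(22 × 0.018) + 25 = 625/0.396 + 25 ≈ 1603.3 mm ≈ 1.60 m.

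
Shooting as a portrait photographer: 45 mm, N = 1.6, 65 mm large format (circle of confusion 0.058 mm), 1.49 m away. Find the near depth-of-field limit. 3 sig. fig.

1.40 m

Hyperfocal distance H = f²/(N·c) + f = 45²/(1.6 × 0.058) + 45 = 2025/0.0928 + 45 ≈ 21866.1 mm ≈ 21.87 m.
Near limit Dn = s·(H − f)/(H + s − 2f) = 1490 × (21866.1 − 45) / (21866.1 + 1490 − 2 × 45) = 1490 × 21821.1 / 23266.1 ≈ 1397.5 mm ≈ 1.40 m.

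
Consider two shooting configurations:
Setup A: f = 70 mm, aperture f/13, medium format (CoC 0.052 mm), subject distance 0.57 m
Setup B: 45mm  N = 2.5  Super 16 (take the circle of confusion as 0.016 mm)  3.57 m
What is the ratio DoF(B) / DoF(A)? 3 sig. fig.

6.32

Setup A: H = 70²/(13×0.052) + 70 ≈ 7318.5 mm; DoF = Df − Dn = 612.231 − 533.219 ≈ 79.012 mm.
Setup B: H = 45²/(2.5×0.016) + 45 ≈ 50670.0 mm; DoF = Df − Dn = 3837.18 − 3337.60 ≈ 499.58 mm.
Ratio = 499.58 / 79.012 ≈ 6.32.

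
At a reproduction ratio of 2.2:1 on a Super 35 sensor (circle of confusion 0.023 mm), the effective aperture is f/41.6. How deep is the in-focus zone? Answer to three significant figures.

0.395 mm

At magnification m, DoF ≈ 2·N_eff·c/m² = 2 × 41.6 × 0.023 / 2.2² = 1.914 / 4.84 ≈ 0.395 mm.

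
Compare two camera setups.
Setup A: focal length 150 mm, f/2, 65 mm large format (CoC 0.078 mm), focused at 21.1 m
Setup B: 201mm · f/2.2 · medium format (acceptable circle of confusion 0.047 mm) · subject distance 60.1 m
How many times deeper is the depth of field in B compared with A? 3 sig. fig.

3.01

Setup A: H = 150²/(2×0.078) + 150 ≈ 144380.8 mm; DoF = Df − Dn = 24685.7 − 18423.9 ≈ 6261.8 mm.
Setup B: H = 201²/(2.2×0.047) + 201 ≈ 390926.3 mm; DoF = Df − Dn = 70982 − 52111 ≈ 18871 mm.
Ratio = 18871 / 6261.8 ≈ 3.01.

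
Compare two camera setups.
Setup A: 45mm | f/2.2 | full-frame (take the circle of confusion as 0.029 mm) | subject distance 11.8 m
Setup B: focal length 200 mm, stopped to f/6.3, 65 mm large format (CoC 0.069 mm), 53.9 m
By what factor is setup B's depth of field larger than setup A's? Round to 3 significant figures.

9.42

Setup A: H = 45²/(2.2×0.029) + 45 ≈ 31784.8 mm; DoF = Df − Dn = 18741 − 8611 ≈ 10130 mm.
Setup B: H = 200²/(6.3×0.069) + 200 ≈ 92217.5 mm; DoF = Df − Dn = 129438 − 34037 ≈ 95401 mm.
Ratio = 95401 / 10130 ≈ 9.42.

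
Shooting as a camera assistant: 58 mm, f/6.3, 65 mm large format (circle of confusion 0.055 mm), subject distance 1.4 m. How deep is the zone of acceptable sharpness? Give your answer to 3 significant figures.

Hyperfocal distance H = f²/(N·c) + f = 58²/(6.3 × 0.055) + 58 = 3364/0.3465 + 58 ≈ 9766.5 mm ≈ 9.767 m.
Near limit Dn = s·(H − f)/(H + s − 2f) = 1400 × (9766.5 − 58) / (9766.5 + 1400 − 2 × 58) = 1400 × 9708.5 / 11050.5 ≈ 1229.98 mm.
Far limit Df = s·(H − f)/(H − s) = 1400 × (9766.5 − 58) / (9766.5 − 1400) = 1400 × 9708.5 / 8366.5 ≈ 1624.56 mm.
Depth of field = Df − Dn = 1624.56 − 1229.98 ≈ 394.58 mm.

395 mm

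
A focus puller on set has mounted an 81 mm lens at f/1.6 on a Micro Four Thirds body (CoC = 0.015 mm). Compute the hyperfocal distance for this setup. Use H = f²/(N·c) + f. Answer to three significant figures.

273 m

Hyperfocal distance H = f²/(N·c) + f = 81²/(1.6 × 0.015) + 81 = 6561/0.024 + 81 ≈ 273456.0 mm ≈ 273 m.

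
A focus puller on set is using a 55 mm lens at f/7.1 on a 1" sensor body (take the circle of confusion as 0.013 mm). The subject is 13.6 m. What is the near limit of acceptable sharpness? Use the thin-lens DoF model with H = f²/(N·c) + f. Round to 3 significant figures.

Hyperfocal distance H = f²/(N·c) + f = 55²/(7.1 × 0.013) + 55 = 3025/0.0923 + 55 ≈ 32828.6 mm ≈ 32.83 m.
Near limit Dn = s·(H − f)/(H + s − 2f) = 13600 × (32828.6 − 55) / (32828.6 + 13600 − 2 × 55) = 13600 × 32773.6 / 46318.6 ≈ 9622.9 mm ≈ 9.62 m.

9.62 m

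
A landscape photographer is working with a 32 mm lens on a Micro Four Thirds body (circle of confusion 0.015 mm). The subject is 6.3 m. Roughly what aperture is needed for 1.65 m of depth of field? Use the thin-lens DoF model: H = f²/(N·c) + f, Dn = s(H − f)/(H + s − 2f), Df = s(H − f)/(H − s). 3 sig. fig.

Write h = H − f = f²/(N·c). The thin-lens limits are Dn = s·h/(h + (s−f)) and Df = s·h/(h − (s−f)), so DoF = Df − Dn = 2·s·(s−f)·h / (h² − (s−f)²).
That is a quadratic in h: DoF·h² − 2·s·(s−f)·h − DoF·(s−f)² = 0 ⇒ h = (s−f)·(s + √(s² + DoF²)) / DoF = 6268 × (6300 + √(6300² + 1650²)) / 1650 = 6268 × (6300 + 6512.49) / 1650 ≈ 48672 mm.
Then N = f²/(c·h) = 32² / (0.015 × 48672) = 1024 / 730.08 ≈ 1.40.

f/1.40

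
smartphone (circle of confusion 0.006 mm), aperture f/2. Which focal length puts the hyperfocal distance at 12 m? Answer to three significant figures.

12.0 mm

From H = f²/(N·c) + f, with f ≪ H: f ≈ √(H·N·c) = √(12000 × 2 × 0.006) = √144.00 ≈ 12.00 mm.
The +f correction barely moves this — solving exactly, f² + N·c·f − N·c·H = 0 ⇒ f = (−N·c + √((N·c)² + 4·N·c·H))/2 = (−0.012 + √576.00)/2 ≈ 11.994 mm, so f ≈ 12.0 mm.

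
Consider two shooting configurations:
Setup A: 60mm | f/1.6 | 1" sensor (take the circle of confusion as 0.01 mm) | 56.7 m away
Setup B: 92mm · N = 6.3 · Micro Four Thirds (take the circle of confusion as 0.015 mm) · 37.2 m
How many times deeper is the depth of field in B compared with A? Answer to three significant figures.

Setup A: H = 60²/(1.6×0.01) + 60 ≈ 225060.0 mm; DoF = Df − Dn = 75775 − 45297 ≈ 30478 mm.
Setup B: H = 92²/(6.3×0.015) + 92 ≈ 89658.1 mm; DoF = Df − Dn = 63515 − 26303 ≈ 37212 mm.
Ratio = 37212 / 30478 ≈ 1.22.

1.22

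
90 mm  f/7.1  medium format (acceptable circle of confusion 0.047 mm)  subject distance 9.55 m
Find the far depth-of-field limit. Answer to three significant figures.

Hyperfocal distance H = f²/(N·c) + f = 90²/(7.1 × 0.047) + 90 = 8100/0.3337 + 90 ≈ 24363.3 mm ≈ 24.36 m.
Far limit Df = s·(H − f)/(H − s) = 9550 × (24363.3 − 90) / (24363.3 − 9550) = 9550 × 24273.3 / 14813.3 ≈ 15649 mm ≈ 15.6 m.

15.6 m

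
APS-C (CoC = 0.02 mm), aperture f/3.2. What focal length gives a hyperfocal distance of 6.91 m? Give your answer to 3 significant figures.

From H = f²/(N·c) + f, with f ≪ H: f ≈ √(H·N·c) = √(6910 × 3.2 × 0.02) = √442.24 ≈ 21.03 mm.
The +f correction barely moves this — solving exactly, f² + N·c·f − N·c·H = 0 ⇒ f = (−N·c + √((N·c)² + 4·N·c·H))/2 = (−0.064 + √1769.0)/2 ≈ 20.998 mm, so f ≈ 21.0 mm.

21.0 mm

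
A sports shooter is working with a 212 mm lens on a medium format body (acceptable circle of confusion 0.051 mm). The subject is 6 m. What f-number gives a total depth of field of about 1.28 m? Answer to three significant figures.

f/16.1

Write h = H − f = f²/(N·c). The thin-lens limits are Dn = s·h/(h + (s−f)) and Df = s·h/(h − (s−f)), so DoF = Df − Dn = 2·s·(s−f)·h / (h² − (s−f)²).
That is a quadratic in h: DoF·h² − 2·s·(s−f)·h − DoF·(s−f)² = 0 ⇒ h = (s−f)·(s + √(s² + DoF²)) / DoF = 5788 × (6000 + √(6000² + 1280²)) / 1280 = 5788 × (6000 + 6135.01) / 1280 ≈ 54873 mm.
Then N = f²/(c·h) = 212² / (0.051 × 54873) = 44944 / 2798.5 ≈ 16.1.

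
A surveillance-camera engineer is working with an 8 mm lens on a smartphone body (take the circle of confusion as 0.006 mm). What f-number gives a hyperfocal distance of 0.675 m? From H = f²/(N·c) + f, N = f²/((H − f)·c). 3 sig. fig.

f/16

Rearrange H = f²/(N·c) + f for N: N = f² / ((H − f)·c).
N = 8² / ((675 − 8) × 0.006) = 64 / 4.002 ≈ 16.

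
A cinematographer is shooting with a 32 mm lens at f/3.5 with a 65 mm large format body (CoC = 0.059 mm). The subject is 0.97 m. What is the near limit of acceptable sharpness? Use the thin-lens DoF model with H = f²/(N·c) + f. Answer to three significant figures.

0.816 m

Hyperfocal distance H = f²/(N·c) + f = 32²/(3.5 × 0.059) + 32 = 1024/0.2065 + 32 ≈ 4990.8 mm ≈ 4.991 m.
Near limit Dn = s·(H − f)/(H + s − 2f) = 970 × (4990.8 − 32) / (4990.8 + 970 − 2 × 32) = 970 × 4958.8 / 5896.8 ≈ 815.70 mm ≈ 0.816 m.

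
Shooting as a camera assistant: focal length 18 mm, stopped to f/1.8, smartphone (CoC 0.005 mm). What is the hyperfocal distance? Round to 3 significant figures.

Hyperfocal distance H = f²/(N·c) + f = 18²/(1.8 × 0.005) + 18 = 324/0.009 + 18 ≈ 36018.0 mm ≈ 36.0 m.

36.0 m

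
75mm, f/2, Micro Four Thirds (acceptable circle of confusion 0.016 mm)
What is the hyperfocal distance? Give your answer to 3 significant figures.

176 m

Hyperfocal distance H = f²/(N·c) + f = 75²/(2 × 0.016) + 75 = 5625/0.032 + 75 ≈ 175856.2 mm ≈ 176 m.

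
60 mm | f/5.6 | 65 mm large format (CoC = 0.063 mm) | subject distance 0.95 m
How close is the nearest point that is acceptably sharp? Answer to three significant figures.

Hyperfocal distance H = f²/(N·c) + f = 60²/(5.6 × 0.063) + 60 = 3600/0.3528 + 60 ≈ 10264.1 mm ≈ 10.26 m.
Near limit Dn = s·(H − f)/(H + s − 2f) = 950 × (10264.1 − 60) / (10264.1 + 950 − 2 × 60) = 950 × 10204.1 / 11094.1 ≈ 873.79 mm ≈ 0.874 m.

0.874 m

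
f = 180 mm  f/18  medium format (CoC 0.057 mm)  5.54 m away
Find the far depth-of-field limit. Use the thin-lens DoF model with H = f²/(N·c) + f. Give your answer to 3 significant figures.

6.67 m

Hyperfocal distance H = f²/(N·c) + f = 180²/(18 × 0.057) + 180 = 32400/1.026 + 180 ≈ 31758.9 mm ≈ 31.76 m.
Far limit Df = s·(H − f)/(H − s) = 5540 × (31758.9 − 180) / (31758.9 − 5540) = 5540 × 31578.9 / 26218.9 ≈ 6672.6 mm ≈ 6.67 m.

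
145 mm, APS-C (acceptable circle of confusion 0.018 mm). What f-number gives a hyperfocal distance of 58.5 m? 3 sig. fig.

Rearrange H = f²/(N·c) + f for N: N = f² / ((H − f)·c).
N = 145² / ((58500 − 145) × 0.018) = 21025 / 1050 ≈ 20.

f/20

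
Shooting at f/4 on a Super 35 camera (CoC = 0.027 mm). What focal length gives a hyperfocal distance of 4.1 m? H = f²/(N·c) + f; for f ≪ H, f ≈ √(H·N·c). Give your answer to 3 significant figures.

From H = f²/(N·c) + f, with f ≪ H: f ≈ √(H·N·c) = √(4100 × 4 × 0.027) = √442.80 ≈ 21.04 mm.
The +f correction barely moves this — solving exactly, f² + N·c·f − N·c·H = 0 ⇒ f = (−N·c + √((N·c)² + 4·N·c·H))/2 = (−0.108 + √1771.2)/2 ≈ 20.989 mm, so f ≈ 21.0 mm.

21.0 mm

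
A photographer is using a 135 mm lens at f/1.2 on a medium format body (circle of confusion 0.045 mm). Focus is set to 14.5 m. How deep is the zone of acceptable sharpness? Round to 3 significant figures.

Hyperfocal distance H = f²/(N·c) + f = 135²/(1.2 × 0.045) + 135 = 18225/0.054 + 135 ≈ 337635.0 mm ≈ 337.6 m.
Near limit Dn = s·(H − f)/(H + s − 2f) = 14500 × (337635.0 − 135) / (337635.0 + 14500 − 2 × 135) = 14500 × 337500.0 / 351865.0 ≈ 13908.0 mm.
Far limit Df = s·(H − f)/(H − s) = 14500 × (337635.0 − 135) / (337635.0 − 14500) = 14500 × 337500.0 / 323135.0 ≈ 15144.6 mm.
Depth of field = Df − Dn = 15144.6 − 13908.0 ≈ 1236.6 mm ≈ 1.24 m.

1.24 m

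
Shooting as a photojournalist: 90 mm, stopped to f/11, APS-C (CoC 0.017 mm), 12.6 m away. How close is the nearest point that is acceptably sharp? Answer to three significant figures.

9.78 m

Hyperfocal distance H = f²/(N·c) + f = 90²/(11 × 0.017) + 90 = 8100/0.187 + 90 ≈ 43405.5 mm ≈ 43.41 m.
Near limit Dn = s·(H − f)/(H + s − 2f) = 12600 × (43405.5 − 90) / (43405.5 + 12600 − 2 × 90) = 12600 × 43315.5 / 55825.5 ≈ 9776.5 mm ≈ 9.78 m.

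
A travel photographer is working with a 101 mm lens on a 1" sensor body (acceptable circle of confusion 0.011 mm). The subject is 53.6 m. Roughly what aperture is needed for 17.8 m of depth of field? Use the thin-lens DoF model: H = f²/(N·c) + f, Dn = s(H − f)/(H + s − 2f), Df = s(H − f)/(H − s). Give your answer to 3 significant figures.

f/2.80

Write h = H − f = f²/(N·c). The thin-lens limits are Dn = s·h/(h + (s−f)) and Df = s·h/(h − (s−f)), so DoF = Df − Dn = 2·s·(s−f)·h / (h² − (s−f)²).
That is a quadratic in h: DoF·h² − 2·s·(s−f)·h − DoF·(s−f)² = 0 ⇒ h = (s−f)·(s + √(s² + DoF²)) / DoF = 53499 × (53600 + √(53600² + 17800²)) / 17800 = 53499 × (53600 + 56478.3) / 17800 ≈ 330847 mm.
Then N = f²/(c·h) = 101² / (0.011 × 330847) = 10201 / 3639.3 ≈ 2.80.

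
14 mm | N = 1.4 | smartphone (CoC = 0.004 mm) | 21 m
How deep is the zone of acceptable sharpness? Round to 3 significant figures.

Hyperfocal distance H = f²/(N·c) + f = 14²/(1.4 × 0.004) + 14 = 196/0.0056 + 14 ≈ 35014.0 mm ≈ 35.01 m.
Near limit Dn = s·(H − f)/(H + s − 2f) = 21000 × (35014.0 − 14) / (35014.0 + 21000 − 2 × 14) = 21000 × 35000.0 / 55986.0 ≈ 13128 mm.
Far limit Df = s·(H − f)/(H − s) = 21000 × (35014.0 − 14) / (35014.0 − 21000) = 21000 × 35000.0 / 14014.0 ≈ 52448 mm.
Depth of field = Df − Dn = 52448 − 13128 ≈ 39320 mm ≈ 39.3 m.

39.3 m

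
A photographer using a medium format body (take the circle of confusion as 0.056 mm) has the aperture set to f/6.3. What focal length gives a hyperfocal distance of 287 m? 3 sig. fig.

From H = f²/(N·c) + f, with f ≪ H: f ≈ √(H·N·c) = √(287000 × 6.3 × 0.056) = √101254 ≈ 318.2 mm.
The +f correction barely moves this — solving exactly, f² + N·c·f − N·c·H = 0 ⇒ f = (−N·c + √((N·c)² + 4·N·c·H))/2 = (−0.3528 + √405015)/2 ≈ 318.03 mm, so f ≈ 318 mm.

318 mm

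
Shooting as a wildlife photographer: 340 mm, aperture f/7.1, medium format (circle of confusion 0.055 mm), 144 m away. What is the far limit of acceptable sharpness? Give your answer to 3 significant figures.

Hyperfocal distance H = f²/(N·c) + f = 340²/(7.1 × 0.055) + 340 = 115600/0.3905 + 340 ≈ 296370.7 mm ≈ 296.4 m.
Far limit Df = s·(H − f)/(H − s) = 144000 × (296370.7 − 340) / (296370.7 − 144000) = 144000 × 296030.7 / 152370.7 ≈ 279768 mm ≈ 280 m.

280 m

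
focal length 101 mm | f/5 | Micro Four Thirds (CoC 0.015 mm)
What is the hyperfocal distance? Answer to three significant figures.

Hyperfocal distance H = f²/(N·c) + f = 101²/(5 × 0.015) + 101 = 10201/0.075 + 101 ≈ 136114.3 mm ≈ 136 m.

136 m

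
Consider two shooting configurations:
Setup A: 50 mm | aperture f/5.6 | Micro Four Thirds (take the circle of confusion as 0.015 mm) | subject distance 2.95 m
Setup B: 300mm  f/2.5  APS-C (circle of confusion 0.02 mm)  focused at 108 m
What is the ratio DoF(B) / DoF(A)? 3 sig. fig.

Setup A: H = 50²/(5.6×0.015) + 50 ≈ 29811.9 mm; DoF = Df − Dn = 3268.48 − 2688.07 ≈ 580.41 mm.
Setup B: H = 300²/(2.5×0.02) + 300 ≈ 1800300.0 mm; DoF = Df − Dn = 114873 − 101903 ≈ 12970 mm.
Ratio = 12970 / 580.41 ≈ 22.3.

22.3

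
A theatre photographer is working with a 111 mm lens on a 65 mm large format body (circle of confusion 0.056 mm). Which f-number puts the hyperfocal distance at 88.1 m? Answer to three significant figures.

f/2.50

Rearrange H = f²/(N·c) + f for N: N = f² / ((H − f)·c).
N = 111² / ((88100 − 111) × 0.056) = 12321 / 4927 ≈ 2.50.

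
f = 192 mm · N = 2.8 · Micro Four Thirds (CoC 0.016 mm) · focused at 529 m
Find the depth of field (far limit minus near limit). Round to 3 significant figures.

1160 m

Hyperfocal distance H = f²/(N·c) + f = 192²/(2.8 × 0.016) + 192 = 36864/0.0448 + 192 ≈ 823049.1 mm ≈ 823.0 m.
Near limit Dn = s·(H − f)/(H + s − 2f) = 529000 × (823049.1 − 192) / (823049.1 + 529000 − 2 × 192) = 529000 × 822857.1 / 1351665.1 ≈ 322041 mm.
Far limit Df = s·(H − f)/(H − s) = 529000 × (823049.1 − 192) / (823049.1 − 529000) = 529000 × 822857.1 / 294049.1 ≈ 1480336 mm.
Depth of field = Df − Dn = 1480336 − 322041 ≈ 1158295 mm ≈ 1160 m.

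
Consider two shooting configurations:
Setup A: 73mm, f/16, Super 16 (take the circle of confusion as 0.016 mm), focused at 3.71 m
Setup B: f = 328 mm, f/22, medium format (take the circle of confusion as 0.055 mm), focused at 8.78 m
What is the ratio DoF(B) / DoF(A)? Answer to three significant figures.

Setup A: H = 73²/(16×0.016) + 73 ≈ 20889.4 mm; DoF = Df − Dn = 4495.4 − 3158.2 ≈ 1337.2 mm.
Setup B: H = 328²/(22×0.055) + 328 ≈ 89240.4 mm; DoF = Df − Dn = 9702.3 − 8017.8 ≈ 1684.5 mm.
Ratio = 1684.5 / 1337.2 ≈ 1.26.

1.26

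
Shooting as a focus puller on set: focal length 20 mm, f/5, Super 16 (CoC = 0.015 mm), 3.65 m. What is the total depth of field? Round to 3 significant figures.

Hyperfocal distance H = f²/(N·c) + f = 20²/(5 × 0.015) + 20 = 400/0.075 + 20 ≈ 5353.3 mm ≈ 5.353 m.
Near limit Dn = s·(H − f)/(H + s − 2f) = 3650 × (5353.3 − 20) / (5353.3 + 3650 − 2 × 20) = 3650 × 5333.3 / 8963.3 ≈ 2171.8 mm.
Far limit Df = s·(H − f)/(H − s) = 3650 × (5353.3 − 20) / (5353.3 − 3650) = 3650 × 5333.3 / 1703.3 ≈ 11428.6 mm.
Depth of field = Df − Dn = 11428.6 − 2171.8 ≈ 9256.8 mm ≈ 9.26 m.

9.26 m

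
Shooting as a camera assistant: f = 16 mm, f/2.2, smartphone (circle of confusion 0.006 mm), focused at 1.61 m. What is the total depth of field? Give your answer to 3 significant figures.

Hyperfocal distance H = f²/(N·c) + f = 16²/(2.2 × 0.006) + 16 = 256/0.0132 + 16 ≈ 19409.9 mm ≈ 19.41 m.
Near limit Dn = s·(H − f)/(H + s − 2f) = 1610 × (19409.9 − 16) / (19409.9 + 1610 − 2 × 16) = 1610 × 19393.9 / 20987.9 ≈ 1487.72 mm.
Far limit Df = s·(H − f)/(H − s) = 1610 × (19409.9 − 16) / (19409.9 − 1610) = 1610 × 19393.9 / 17799.9 ≈ 1754.18 mm.
Depth of field = Df − Dn = 1754.18 − 1487.72 ≈ 266.46 mm.

266 mm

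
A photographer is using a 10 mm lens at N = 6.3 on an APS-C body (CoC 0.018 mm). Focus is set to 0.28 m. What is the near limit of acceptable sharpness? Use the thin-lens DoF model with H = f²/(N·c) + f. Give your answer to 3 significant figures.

Hyperfocal distance H = f²/(N·c) + f = 10²/(6.3 × 0.018) + 10 = 100/0.1134 + 10 ≈ 891.8 mm ≈ 0.892 m.
Near limit Dn = s·(H − f)/(H + s − 2f) = 280 × (891.8 − 10) / (891.8 + 280 − 2 × 10) = 280 × 881.8 / 1151.8 ≈ 214.37 mm.

214 mm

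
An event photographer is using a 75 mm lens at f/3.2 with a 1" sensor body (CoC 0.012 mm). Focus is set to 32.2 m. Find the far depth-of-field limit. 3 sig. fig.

Hyperfocal distance H = f²/(N·c) + f = 75²/(3.2 × 0.012) + 75 = 5625/0.0384 + 75 ≈ 146559.4 mm ≈ 146.6 m.
Far limit Df = s·(H − f)/(H − s) = 32200 × (146559.4 − 75) / (146559.4 − 32200) = 32200 × 146484.4 / 114359.4 ≈ 41245 mm ≈ 41.2 m.

41.2 m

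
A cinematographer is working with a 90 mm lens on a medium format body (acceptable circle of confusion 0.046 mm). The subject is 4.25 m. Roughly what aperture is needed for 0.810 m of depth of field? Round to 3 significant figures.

f/4

Write h = H − f = f²/(N·c). The thin-lens limits are Dn = s·h/(h + (s−f)) and Df = s·h/(h − (s−f)), so DoF = Df − Dn = 2·s·(s−f)·h / (h² − (s−f)²).
That is a quadratic in h: DoF·h² − 2·s·(s−f)·h − DoF·(s−f)² = 0 ⇒ h = (s−f)·(s + √(s² + DoF²)) / DoF = 4160 × (4250 + √(4250² + 810²)) / 810 = 4160 × (4250 + 4326.50) / 810 ≈ 44047 mm.
Then N = f²/(c·h) = 90² / (0.046 × 44047) = 8100 / 2026.2 ≈ 4.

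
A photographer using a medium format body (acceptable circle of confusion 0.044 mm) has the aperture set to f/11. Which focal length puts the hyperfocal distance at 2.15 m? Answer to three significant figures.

32.0 mm

From H = f²/(N·c) + f, with f ≪ H: f ≈ √(H·N·c) = √(2150 × 11 × 0.044) = √1040.6 ≈ 32.26 mm.
Exact: f² + N·c·f − N·c·H = 0 ⇒ f = (−N·c + √((N·c)² + 4·N·c·H))/2 = (−0.484 + √4162.6)/2 ≈ 32.017 mm ≈ 32.0 mm.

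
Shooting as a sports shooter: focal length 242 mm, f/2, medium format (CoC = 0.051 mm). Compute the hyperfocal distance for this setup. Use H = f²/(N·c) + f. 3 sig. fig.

574 m

Hyperfocal distance H = f²/(N·c) + f = 242²/(2 × 0.051) + 242 = 58564/0.102 + 242 ≈ 574398.9 mm ≈ 574 m.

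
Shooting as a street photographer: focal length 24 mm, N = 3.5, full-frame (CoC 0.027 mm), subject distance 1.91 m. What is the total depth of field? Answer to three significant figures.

1.31 m

Hyperfocal distance H = f²/(N·c) + f = 24²/(3.5 × 0.027) + 24 = 576/0.0945 + 24 ≈ 6119.2 mm ≈ 6.119 m.
Near limit Dn = s·(H − f)/(H + s − 2f) = 1910 × (6119.2 − 24) / (6119.2 + 1910 − 2 × 24) = 1910 × 6095.2 / 7981.2 ≈ 1458.7 mm.
Far limit Df = s·(H − f)/(H − s) = 1910 × (6119.2 − 24) / (6119.2 − 1910) = 1910 × 6095.2 / 4209.2 ≈ 2765.8 mm.
Depth of field = Df − Dn = 2765.8 − 1458.7 ≈ 1307.1 mm ≈ 1.31 m.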